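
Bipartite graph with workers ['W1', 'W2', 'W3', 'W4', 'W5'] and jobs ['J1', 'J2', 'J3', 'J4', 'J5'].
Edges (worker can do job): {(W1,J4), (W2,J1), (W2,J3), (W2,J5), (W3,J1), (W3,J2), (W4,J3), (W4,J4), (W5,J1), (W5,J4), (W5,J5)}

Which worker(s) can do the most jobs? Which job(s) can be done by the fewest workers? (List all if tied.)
Most versatile: W2, W5 (3 jobs); Least covered: J2 (1 workers)

Worker degrees (jobs they can do): W1:1, W2:3, W3:2, W4:2, W5:3
Job degrees (workers who can do it): J1:3, J2:1, J3:2, J4:3, J5:2

Maximum worker degree is 3, achieved by: W2, W5
Minimum job degree is 1, achieved by: J2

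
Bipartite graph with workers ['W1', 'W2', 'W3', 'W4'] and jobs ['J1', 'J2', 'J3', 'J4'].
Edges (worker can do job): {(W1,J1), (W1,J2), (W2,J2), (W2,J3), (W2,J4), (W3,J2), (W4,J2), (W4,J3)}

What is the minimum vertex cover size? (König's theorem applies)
Minimum vertex cover size = 4

By König's theorem: in bipartite graphs,
min vertex cover = max matching = 4

Maximum matching has size 4, so minimum vertex cover also has size 4.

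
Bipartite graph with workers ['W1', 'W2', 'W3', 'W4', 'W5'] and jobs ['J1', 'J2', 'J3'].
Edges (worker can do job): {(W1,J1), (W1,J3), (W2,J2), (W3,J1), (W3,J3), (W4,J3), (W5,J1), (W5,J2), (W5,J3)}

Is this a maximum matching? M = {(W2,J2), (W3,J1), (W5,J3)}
Yes, size 3 is maximum

Proposed matching has size 3.
Maximum matching size for this graph: 3.

This is a maximum matching.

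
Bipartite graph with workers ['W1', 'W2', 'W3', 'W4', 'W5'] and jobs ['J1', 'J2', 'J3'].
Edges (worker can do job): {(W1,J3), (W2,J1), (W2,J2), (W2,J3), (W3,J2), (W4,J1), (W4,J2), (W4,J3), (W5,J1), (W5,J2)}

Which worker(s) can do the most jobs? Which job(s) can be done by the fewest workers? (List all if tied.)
Most versatile: W2, W4 (3 jobs); Least covered: J1, J3 (3 workers)

Worker degrees (jobs they can do): W1:1, W2:3, W3:1, W4:3, W5:2
Job degrees (workers who can do it): J1:3, J2:4, J3:3

Maximum worker degree is 3, achieved by: W2, W4
Minimum job degree is 3, achieved by: J1, J3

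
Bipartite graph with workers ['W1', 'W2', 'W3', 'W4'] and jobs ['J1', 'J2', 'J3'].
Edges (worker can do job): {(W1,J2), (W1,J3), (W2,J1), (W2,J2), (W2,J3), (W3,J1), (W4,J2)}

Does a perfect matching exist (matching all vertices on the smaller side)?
Yes, perfect matching exists (size 3)

Perfect matching: {(W1,J3), (W3,J1), (W4,J2)}
All 3 vertices on the smaller side are matched.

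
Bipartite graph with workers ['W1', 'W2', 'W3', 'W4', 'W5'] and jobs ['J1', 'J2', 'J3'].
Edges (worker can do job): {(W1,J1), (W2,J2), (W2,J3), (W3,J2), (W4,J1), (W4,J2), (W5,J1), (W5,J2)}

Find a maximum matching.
Matching: {(W2,J3), (W3,J2), (W5,J1)}

Maximum matching (size 3):
  W2 → J3
  W3 → J2
  W5 → J1

Each worker is assigned to at most one job, and each job to at most one worker.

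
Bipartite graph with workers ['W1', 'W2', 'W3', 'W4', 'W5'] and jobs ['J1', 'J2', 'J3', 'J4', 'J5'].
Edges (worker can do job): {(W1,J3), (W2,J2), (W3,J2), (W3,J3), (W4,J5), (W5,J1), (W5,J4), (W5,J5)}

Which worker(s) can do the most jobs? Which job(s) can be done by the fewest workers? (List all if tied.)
Most versatile: W5 (3 jobs); Least covered: J1, J4 (1 workers)

Worker degrees (jobs they can do): W1:1, W2:1, W3:2, W4:1, W5:3
Job degrees (workers who can do it): J1:1, J2:2, J3:2, J4:1, J5:2

Maximum worker degree is 3, achieved by: W5
Minimum job degree is 1, achieved by: J1, J4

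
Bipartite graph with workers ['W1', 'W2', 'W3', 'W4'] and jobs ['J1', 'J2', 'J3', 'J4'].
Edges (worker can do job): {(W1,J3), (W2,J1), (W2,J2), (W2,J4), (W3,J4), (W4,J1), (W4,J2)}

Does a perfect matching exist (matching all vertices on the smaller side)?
Yes, perfect matching exists (size 4)

Perfect matching: {(W1,J3), (W2,J2), (W3,J4), (W4,J1)}
All 4 vertices on the smaller side are matched.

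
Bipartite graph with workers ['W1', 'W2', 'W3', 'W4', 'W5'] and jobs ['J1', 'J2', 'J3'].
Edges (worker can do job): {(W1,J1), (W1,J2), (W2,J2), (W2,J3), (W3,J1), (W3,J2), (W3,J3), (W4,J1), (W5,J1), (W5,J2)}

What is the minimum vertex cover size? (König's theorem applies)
Minimum vertex cover size = 3

By König's theorem: in bipartite graphs,
min vertex cover = max matching = 3

Maximum matching has size 3, so minimum vertex cover also has size 3.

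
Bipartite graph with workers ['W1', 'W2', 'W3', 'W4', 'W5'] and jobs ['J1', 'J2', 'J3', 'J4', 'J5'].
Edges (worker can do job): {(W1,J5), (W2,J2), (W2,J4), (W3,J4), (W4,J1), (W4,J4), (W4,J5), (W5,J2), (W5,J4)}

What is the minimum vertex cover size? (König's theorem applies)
Minimum vertex cover size = 4

By König's theorem: in bipartite graphs,
min vertex cover = max matching = 4

Maximum matching has size 4, so minimum vertex cover also has size 4.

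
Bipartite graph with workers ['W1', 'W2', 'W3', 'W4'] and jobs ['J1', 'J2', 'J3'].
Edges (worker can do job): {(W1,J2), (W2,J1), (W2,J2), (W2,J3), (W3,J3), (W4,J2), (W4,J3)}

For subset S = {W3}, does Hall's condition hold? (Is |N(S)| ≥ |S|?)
Yes: |N(S)| = 1, |S| = 1

Subset S = {W3}
Neighbors N(S) = {J3}

|N(S)| = 1, |S| = 1
Hall's condition: |N(S)| ≥ |S| is satisfied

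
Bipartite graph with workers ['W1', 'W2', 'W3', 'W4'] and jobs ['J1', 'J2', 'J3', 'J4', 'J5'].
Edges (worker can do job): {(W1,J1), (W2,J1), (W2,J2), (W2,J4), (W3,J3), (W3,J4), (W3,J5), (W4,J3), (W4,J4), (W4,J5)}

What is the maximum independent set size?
Maximum independent set = 5

By König's theorem:
- Min vertex cover = Max matching = 4
- Max independent set = Total vertices - Min vertex cover
- Max independent set = 9 - 4 = 5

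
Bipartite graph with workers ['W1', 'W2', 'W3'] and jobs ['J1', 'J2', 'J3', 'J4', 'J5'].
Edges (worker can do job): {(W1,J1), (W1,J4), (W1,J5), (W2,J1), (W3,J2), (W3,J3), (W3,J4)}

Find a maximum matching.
Matching: {(W1,J4), (W2,J1), (W3,J2)}

Maximum matching (size 3):
  W1 → J4
  W2 → J1
  W3 → J2

Each worker is assigned to at most one job, and each job to at most one worker.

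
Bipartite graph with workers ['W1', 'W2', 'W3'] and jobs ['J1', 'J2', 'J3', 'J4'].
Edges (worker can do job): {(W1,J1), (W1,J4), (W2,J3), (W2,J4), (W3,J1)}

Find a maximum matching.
Matching: {(W1,J4), (W2,J3), (W3,J1)}

Maximum matching (size 3):
  W1 → J4
  W2 → J3
  W3 → J1

Each worker is assigned to at most one job, and each job to at most one worker.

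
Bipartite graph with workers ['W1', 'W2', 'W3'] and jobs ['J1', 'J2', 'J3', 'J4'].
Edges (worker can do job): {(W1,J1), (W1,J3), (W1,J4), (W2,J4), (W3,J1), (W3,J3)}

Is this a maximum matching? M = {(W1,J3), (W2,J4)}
No, size 2 is not maximum

Proposed matching has size 2.
Maximum matching size for this graph: 3.

This is NOT maximum - can be improved to size 3.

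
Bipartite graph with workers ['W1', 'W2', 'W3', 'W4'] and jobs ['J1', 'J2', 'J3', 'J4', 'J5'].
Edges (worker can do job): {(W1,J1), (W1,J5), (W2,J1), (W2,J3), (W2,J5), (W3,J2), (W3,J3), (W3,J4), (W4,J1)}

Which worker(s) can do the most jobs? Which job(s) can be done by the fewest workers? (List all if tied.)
Most versatile: W2, W3 (3 jobs); Least covered: J2, J4 (1 workers)

Worker degrees (jobs they can do): W1:2, W2:3, W3:3, W4:1
Job degrees (workers who can do it): J1:3, J2:1, J3:2, J4:1, J5:2

Maximum worker degree is 3, achieved by: W2, W3
Minimum job degree is 1, achieved by: J2, J4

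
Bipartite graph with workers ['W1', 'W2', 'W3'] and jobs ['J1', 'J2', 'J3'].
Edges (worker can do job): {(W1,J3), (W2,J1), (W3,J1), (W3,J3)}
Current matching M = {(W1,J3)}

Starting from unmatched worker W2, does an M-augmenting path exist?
Yes: W2 → J1

An M-augmenting path alternates non-matching / matching edges, starting and ending at unmatched vertices.
Path: W2 → J1
(J1 is unmatched in M, so the path is augmenting.)
Flipping edges along this path would increase |M| from 1 to 2.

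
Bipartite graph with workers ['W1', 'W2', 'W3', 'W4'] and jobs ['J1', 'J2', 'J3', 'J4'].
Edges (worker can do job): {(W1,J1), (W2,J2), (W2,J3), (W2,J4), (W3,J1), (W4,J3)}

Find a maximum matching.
Matching: {(W2,J4), (W3,J1), (W4,J3)}

Maximum matching (size 3):
  W2 → J4
  W3 → J1
  W4 → J3

Each worker is assigned to at most one job, and each job to at most one worker.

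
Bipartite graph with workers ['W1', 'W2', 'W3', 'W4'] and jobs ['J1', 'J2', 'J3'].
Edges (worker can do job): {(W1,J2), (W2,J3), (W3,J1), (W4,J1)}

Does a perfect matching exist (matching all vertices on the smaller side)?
Yes, perfect matching exists (size 3)

Perfect matching: {(W1,J2), (W2,J3), (W4,J1)}
All 3 vertices on the smaller side are matched.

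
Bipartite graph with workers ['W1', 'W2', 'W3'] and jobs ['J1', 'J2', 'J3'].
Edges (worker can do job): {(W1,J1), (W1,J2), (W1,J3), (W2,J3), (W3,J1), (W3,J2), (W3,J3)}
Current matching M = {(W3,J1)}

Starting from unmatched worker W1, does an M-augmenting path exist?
Yes: W1 → J1 → W3 → J3

An M-augmenting path alternates non-matching / matching edges, starting and ending at unmatched vertices.
Path: W1 → J1 → W3 → J3
(J3 is unmatched in M, so the path is augmenting.)
Flipping edges along this path would increase |M| from 1 to 2.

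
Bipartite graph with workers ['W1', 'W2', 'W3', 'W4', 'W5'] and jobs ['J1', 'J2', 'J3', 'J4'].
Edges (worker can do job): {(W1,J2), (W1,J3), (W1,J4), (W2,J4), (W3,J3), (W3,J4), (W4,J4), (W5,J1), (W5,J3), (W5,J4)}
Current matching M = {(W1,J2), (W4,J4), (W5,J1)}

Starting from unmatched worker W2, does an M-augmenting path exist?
No augmenting path from W2

Alternating search from W2 reaches jobs: {J4}.
Every reachable job is already matched in M, and following those matched edges back to workers exposes no further unvisited jobs.
No M-augmenting path from W2 exists.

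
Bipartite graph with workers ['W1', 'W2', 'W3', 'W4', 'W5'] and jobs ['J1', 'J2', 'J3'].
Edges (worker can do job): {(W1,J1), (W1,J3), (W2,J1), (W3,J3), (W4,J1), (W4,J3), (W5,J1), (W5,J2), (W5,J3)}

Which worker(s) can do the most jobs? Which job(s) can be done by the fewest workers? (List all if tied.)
Most versatile: W5 (3 jobs); Least covered: J2 (1 workers)

Worker degrees (jobs they can do): W1:2, W2:1, W3:1, W4:2, W5:3
Job degrees (workers who can do it): J1:4, J2:1, J3:4

Maximum worker degree is 3, achieved by: W5
Minimum job degree is 1, achieved by: J2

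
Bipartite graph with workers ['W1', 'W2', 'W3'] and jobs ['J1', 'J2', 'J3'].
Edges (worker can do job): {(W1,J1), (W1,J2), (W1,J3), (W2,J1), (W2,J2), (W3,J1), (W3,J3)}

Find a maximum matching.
Matching: {(W1,J3), (W2,J2), (W3,J1)}

Maximum matching (size 3):
  W1 → J3
  W2 → J2
  W3 → J1

Each worker is assigned to at most one job, and each job to at most one worker.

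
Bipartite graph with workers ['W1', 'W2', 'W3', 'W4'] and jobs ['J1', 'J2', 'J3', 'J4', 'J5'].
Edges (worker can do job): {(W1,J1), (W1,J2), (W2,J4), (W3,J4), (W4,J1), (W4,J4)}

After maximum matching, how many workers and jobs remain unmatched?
Unmatched: 1 workers, 2 jobs

Maximum matching size: 3
Workers: 4 total, 3 matched, 1 unmatched
Jobs: 5 total, 3 matched, 2 unmatched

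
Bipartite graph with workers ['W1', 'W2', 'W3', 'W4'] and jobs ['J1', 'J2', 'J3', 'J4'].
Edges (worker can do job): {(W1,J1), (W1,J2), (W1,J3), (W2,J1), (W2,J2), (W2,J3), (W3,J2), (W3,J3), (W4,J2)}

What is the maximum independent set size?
Maximum independent set = 5

By König's theorem:
- Min vertex cover = Max matching = 3
- Max independent set = Total vertices - Min vertex cover
- Max independent set = 8 - 3 = 5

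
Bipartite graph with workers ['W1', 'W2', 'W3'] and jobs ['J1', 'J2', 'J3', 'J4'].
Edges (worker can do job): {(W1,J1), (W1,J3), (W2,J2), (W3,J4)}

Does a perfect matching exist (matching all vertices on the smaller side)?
Yes, perfect matching exists (size 3)

Perfect matching: {(W1,J3), (W2,J2), (W3,J4)}
All 3 vertices on the smaller side are matched.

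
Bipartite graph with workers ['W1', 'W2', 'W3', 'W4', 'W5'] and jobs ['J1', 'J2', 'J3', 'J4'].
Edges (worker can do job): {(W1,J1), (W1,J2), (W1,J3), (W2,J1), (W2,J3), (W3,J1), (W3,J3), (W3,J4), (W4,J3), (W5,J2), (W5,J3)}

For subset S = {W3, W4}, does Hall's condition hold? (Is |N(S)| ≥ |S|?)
Yes: |N(S)| = 3, |S| = 2

Subset S = {W3, W4}
Neighbors N(S) = {J1, J3, J4}

|N(S)| = 3, |S| = 2
Hall's condition: |N(S)| ≥ |S| is satisfied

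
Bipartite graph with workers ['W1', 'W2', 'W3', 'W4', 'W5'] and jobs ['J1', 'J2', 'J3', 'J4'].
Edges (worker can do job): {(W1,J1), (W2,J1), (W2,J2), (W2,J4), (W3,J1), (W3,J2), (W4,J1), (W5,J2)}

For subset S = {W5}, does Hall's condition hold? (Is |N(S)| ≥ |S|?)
Yes: |N(S)| = 1, |S| = 1

Subset S = {W5}
Neighbors N(S) = {J2}

|N(S)| = 1, |S| = 1
Hall's condition: |N(S)| ≥ |S| is satisfied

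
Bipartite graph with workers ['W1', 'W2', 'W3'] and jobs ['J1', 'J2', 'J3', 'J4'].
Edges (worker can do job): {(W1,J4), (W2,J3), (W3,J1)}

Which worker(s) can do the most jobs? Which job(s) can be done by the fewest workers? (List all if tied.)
Most versatile: W1, W2, W3 (1 jobs); Least covered: J2 (0 workers)

Worker degrees (jobs they can do): W1:1, W2:1, W3:1
Job degrees (workers who can do it): J1:1, J2:0, J3:1, J4:1

Maximum worker degree is 1, achieved by: W1, W2, W3
Minimum job degree is 0, achieved by: J2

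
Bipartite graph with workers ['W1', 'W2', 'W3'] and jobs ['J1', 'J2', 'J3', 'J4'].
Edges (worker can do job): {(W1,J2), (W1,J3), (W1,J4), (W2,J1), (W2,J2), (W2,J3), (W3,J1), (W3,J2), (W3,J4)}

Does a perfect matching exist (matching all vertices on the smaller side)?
Yes, perfect matching exists (size 3)

Perfect matching: {(W1,J4), (W2,J3), (W3,J2)}
All 3 vertices on the smaller side are matched.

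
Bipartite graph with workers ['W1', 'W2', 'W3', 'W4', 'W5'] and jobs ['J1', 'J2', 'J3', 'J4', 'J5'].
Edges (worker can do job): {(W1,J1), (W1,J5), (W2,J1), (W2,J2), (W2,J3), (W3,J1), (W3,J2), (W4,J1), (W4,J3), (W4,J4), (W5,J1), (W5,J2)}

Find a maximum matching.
Matching: {(W1,J5), (W2,J3), (W3,J1), (W4,J4), (W5,J2)}

Maximum matching (size 5):
  W1 → J5
  W2 → J3
  W3 → J1
  W4 → J4
  W5 → J2

Each worker is assigned to at most one job, and each job to at most one worker.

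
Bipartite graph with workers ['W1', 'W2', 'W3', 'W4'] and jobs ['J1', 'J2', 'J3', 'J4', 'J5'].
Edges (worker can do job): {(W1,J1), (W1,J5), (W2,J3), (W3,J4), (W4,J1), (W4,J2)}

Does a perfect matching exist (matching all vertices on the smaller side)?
Yes, perfect matching exists (size 4)

Perfect matching: {(W1,J5), (W2,J3), (W3,J4), (W4,J1)}
All 4 vertices on the smaller side are matched.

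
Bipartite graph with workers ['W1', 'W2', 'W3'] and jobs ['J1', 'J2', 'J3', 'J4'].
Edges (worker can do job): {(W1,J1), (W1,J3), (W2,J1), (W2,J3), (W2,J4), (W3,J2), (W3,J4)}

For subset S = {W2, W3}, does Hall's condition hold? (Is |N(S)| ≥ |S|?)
Yes: |N(S)| = 4, |S| = 2

Subset S = {W2, W3}
Neighbors N(S) = {J1, J2, J3, J4}

|N(S)| = 4, |S| = 2
Hall's condition: |N(S)| ≥ |S| is satisfied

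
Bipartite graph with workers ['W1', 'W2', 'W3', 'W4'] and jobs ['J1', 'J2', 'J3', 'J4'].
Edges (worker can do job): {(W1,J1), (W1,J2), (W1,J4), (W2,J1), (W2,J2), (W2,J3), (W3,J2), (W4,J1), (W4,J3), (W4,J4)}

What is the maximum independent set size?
Maximum independent set = 4

By König's theorem:
- Min vertex cover = Max matching = 4
- Max independent set = Total vertices - Min vertex cover
- Max independent set = 8 - 4 = 4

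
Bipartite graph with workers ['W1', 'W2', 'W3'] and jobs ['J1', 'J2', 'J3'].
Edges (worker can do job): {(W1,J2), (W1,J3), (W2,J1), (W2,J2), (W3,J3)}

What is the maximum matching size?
Maximum matching size = 3

Maximum matching: {(W1,J2), (W2,J1), (W3,J3)}
Size: 3

This assigns 3 workers to 3 distinct jobs.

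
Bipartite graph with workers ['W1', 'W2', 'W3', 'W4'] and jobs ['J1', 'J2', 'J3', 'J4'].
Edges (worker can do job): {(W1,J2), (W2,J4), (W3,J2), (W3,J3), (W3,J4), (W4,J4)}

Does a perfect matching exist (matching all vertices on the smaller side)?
No, maximum matching has size 3 < 4

Maximum matching has size 3, need 4 for perfect matching.
Unmatched workers: ['W2']
Unmatched jobs: ['J1']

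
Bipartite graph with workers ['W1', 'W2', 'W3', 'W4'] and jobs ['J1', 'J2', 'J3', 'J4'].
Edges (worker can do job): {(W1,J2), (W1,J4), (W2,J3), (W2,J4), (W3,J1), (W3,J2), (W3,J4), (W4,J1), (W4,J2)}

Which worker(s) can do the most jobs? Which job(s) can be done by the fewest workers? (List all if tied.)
Most versatile: W3 (3 jobs); Least covered: J3 (1 workers)

Worker degrees (jobs they can do): W1:2, W2:2, W3:3, W4:2
Job degrees (workers who can do it): J1:2, J2:3, J3:1, J4:3

Maximum worker degree is 3, achieved by: W3
Minimum job degree is 1, achieved by: J3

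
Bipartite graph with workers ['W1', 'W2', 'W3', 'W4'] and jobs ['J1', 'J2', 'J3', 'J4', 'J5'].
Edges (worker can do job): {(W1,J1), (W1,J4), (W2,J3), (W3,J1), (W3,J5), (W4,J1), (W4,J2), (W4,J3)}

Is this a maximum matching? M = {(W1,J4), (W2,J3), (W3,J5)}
No, size 3 is not maximum

Proposed matching has size 3.
Maximum matching size for this graph: 4.

This is NOT maximum - can be improved to size 4.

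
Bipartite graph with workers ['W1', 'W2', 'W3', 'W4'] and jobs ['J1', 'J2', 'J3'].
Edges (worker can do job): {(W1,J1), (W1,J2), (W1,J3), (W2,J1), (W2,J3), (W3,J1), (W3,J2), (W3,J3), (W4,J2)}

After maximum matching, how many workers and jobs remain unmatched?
Unmatched: 1 workers, 0 jobs

Maximum matching size: 3
Workers: 4 total, 3 matched, 1 unmatched
Jobs: 3 total, 3 matched, 0 unmatched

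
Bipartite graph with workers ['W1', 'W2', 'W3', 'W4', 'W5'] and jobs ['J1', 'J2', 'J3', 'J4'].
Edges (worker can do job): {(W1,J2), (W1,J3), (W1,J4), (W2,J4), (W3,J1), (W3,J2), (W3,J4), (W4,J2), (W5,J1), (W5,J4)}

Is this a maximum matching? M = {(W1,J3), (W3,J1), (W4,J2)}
No, size 3 is not maximum

Proposed matching has size 3.
Maximum matching size for this graph: 4.

This is NOT maximum - can be improved to size 4.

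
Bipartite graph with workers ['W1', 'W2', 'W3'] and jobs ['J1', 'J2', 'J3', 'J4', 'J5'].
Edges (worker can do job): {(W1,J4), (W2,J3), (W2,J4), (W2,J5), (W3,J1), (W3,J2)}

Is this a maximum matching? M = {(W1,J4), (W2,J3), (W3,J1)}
Yes, size 3 is maximum

Proposed matching has size 3.
Maximum matching size for this graph: 3.

This is a maximum matching.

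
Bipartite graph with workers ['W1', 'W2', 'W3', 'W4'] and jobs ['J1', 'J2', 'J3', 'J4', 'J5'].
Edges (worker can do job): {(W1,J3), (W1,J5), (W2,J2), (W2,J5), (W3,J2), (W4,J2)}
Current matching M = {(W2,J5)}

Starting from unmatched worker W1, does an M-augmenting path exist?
Yes: W1 → J3

An M-augmenting path alternates non-matching / matching edges, starting and ending at unmatched vertices.
Path: W1 → J3
(J3 is unmatched in M, so the path is augmenting.)
Flipping edges along this path would increase |M| from 1 to 2.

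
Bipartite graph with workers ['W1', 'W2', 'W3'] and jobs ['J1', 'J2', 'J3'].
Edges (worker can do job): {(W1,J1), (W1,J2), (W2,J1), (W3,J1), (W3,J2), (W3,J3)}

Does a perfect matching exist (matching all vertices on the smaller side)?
Yes, perfect matching exists (size 3)

Perfect matching: {(W1,J2), (W2,J1), (W3,J3)}
All 3 vertices on the smaller side are matched.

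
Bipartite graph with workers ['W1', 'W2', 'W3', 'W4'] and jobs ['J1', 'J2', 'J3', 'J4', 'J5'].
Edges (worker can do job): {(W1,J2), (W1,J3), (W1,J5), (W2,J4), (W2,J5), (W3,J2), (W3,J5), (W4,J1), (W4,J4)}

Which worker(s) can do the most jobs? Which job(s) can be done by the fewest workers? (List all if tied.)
Most versatile: W1 (3 jobs); Least covered: J1, J3 (1 workers)

Worker degrees (jobs they can do): W1:3, W2:2, W3:2, W4:2
Job degrees (workers who can do it): J1:1, J2:2, J3:1, J4:2, J5:3

Maximum worker degree is 3, achieved by: W1
Minimum job degree is 1, achieved by: J1, J3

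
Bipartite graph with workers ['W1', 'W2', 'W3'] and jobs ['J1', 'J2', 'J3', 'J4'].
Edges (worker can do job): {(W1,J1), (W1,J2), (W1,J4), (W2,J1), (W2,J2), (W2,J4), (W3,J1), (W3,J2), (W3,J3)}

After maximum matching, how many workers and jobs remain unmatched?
Unmatched: 0 workers, 1 jobs

Maximum matching size: 3
Workers: 3 total, 3 matched, 0 unmatched
Jobs: 4 total, 3 matched, 1 unmatched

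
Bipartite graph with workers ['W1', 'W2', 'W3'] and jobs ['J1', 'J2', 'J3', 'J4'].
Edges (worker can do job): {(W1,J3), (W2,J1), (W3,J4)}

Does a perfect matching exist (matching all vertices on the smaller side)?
Yes, perfect matching exists (size 3)

Perfect matching: {(W1,J3), (W2,J1), (W3,J4)}
All 3 vertices on the smaller side are matched.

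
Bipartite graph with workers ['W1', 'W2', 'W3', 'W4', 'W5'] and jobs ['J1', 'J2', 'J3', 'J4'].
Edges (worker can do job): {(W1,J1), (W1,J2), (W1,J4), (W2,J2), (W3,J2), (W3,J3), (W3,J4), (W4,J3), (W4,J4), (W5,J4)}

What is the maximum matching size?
Maximum matching size = 4

Maximum matching: {(W1,J1), (W2,J2), (W3,J3), (W5,J4)}
Size: 4

This assigns 4 workers to 4 distinct jobs.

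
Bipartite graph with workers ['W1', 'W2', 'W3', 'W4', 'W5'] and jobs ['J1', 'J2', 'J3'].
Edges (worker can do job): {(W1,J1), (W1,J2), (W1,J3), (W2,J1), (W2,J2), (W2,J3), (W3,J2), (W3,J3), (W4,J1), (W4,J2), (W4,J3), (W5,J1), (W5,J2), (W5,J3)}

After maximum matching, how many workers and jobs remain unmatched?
Unmatched: 2 workers, 0 jobs

Maximum matching size: 3
Workers: 5 total, 3 matched, 2 unmatched
Jobs: 3 total, 3 matched, 0 unmatched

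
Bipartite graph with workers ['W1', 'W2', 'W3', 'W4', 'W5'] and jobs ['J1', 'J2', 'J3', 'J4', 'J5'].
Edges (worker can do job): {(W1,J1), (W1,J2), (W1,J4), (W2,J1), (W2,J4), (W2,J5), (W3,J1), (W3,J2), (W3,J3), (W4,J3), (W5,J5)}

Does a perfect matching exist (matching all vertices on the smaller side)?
Yes, perfect matching exists (size 5)

Perfect matching: {(W1,J2), (W2,J4), (W3,J1), (W4,J3), (W5,J5)}
All 5 vertices on the smaller side are matched.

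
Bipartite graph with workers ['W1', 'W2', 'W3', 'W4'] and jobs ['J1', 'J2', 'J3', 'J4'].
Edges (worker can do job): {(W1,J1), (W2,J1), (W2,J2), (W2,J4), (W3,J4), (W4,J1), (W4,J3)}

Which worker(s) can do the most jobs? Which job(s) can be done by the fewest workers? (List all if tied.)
Most versatile: W2 (3 jobs); Least covered: J2, J3 (1 workers)

Worker degrees (jobs they can do): W1:1, W2:3, W3:1, W4:2
Job degrees (workers who can do it): J1:3, J2:1, J3:1, J4:2

Maximum worker degree is 3, achieved by: W2
Minimum job degree is 1, achieved by: J2, J3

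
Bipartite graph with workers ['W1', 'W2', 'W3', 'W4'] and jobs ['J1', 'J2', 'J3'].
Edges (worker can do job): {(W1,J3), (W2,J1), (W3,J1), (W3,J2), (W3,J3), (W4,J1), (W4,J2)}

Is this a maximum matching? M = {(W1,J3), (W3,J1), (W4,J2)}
Yes, size 3 is maximum

Proposed matching has size 3.
Maximum matching size for this graph: 3.

This is a maximum matching.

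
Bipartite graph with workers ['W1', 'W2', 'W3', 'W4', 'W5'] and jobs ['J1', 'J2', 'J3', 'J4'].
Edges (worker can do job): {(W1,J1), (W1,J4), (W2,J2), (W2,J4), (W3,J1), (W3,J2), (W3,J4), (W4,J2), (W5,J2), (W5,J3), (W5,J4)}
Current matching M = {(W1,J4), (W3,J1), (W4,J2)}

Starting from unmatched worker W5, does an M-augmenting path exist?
Yes: W5 → J3

An M-augmenting path alternates non-matching / matching edges, starting and ending at unmatched vertices.
Path: W5 → J3
(J3 is unmatched in M, so the path is augmenting.)
Flipping edges along this path would increase |M| from 3 to 4.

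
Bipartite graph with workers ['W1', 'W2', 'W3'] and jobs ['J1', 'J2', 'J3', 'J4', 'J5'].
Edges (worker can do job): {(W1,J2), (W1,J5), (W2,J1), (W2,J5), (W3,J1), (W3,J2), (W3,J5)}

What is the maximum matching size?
Maximum matching size = 3

Maximum matching: {(W1,J2), (W2,J1), (W3,J5)}
Size: 3

This assigns 3 workers to 3 distinct jobs.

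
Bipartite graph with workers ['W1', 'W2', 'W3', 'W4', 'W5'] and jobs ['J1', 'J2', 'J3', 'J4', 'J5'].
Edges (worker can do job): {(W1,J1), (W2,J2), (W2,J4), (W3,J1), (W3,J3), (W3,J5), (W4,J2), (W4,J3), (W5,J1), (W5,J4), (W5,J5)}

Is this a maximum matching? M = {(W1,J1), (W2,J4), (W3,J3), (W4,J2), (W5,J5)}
Yes, size 5 is maximum

Proposed matching has size 5.
Maximum matching size for this graph: 5.

This is a maximum matching.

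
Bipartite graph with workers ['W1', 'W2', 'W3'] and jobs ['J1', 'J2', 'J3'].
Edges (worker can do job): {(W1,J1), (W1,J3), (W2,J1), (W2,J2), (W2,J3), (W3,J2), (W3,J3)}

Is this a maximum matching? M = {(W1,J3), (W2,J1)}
No, size 2 is not maximum

Proposed matching has size 2.
Maximum matching size for this graph: 3.

This is NOT maximum - can be improved to size 3.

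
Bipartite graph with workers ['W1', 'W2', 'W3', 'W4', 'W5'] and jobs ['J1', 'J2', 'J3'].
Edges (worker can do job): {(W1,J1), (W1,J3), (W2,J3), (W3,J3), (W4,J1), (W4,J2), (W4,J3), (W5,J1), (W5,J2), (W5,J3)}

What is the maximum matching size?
Maximum matching size = 3

Maximum matching: {(W3,J3), (W4,J1), (W5,J2)}
Size: 3

This assigns 3 workers to 3 distinct jobs.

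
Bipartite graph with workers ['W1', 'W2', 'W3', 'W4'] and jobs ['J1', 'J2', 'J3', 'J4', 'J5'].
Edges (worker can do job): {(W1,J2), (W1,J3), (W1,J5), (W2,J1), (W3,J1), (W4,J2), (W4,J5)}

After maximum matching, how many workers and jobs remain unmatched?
Unmatched: 1 workers, 2 jobs

Maximum matching size: 3
Workers: 4 total, 3 matched, 1 unmatched
Jobs: 5 total, 3 matched, 2 unmatched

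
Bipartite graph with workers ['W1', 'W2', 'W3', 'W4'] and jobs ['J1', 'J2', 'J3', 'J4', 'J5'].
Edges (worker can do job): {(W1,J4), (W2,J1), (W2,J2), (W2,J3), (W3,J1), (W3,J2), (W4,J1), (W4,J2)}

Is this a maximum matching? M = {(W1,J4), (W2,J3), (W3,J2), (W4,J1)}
Yes, size 4 is maximum

Proposed matching has size 4.
Maximum matching size for this graph: 4.

This is a maximum matching.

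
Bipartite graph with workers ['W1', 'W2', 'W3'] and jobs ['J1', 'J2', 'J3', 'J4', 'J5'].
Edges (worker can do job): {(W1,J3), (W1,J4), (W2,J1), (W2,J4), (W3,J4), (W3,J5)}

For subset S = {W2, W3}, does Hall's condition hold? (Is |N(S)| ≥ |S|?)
Yes: |N(S)| = 3, |S| = 2

Subset S = {W2, W3}
Neighbors N(S) = {J1, J4, J5}

|N(S)| = 3, |S| = 2
Hall's condition: |N(S)| ≥ |S| is satisfied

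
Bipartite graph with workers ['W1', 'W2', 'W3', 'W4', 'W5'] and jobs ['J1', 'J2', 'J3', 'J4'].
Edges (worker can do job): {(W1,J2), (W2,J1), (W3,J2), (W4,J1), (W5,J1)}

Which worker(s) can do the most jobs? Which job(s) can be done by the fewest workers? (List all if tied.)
Most versatile: W1, W2, W3, W4, W5 (1 jobs); Least covered: J3, J4 (0 workers)

Worker degrees (jobs they can do): W1:1, W2:1, W3:1, W4:1, W5:1
Job degrees (workers who can do it): J1:3, J2:2, J3:0, J4:0

Maximum worker degree is 1, achieved by: W1, W2, W3, W4, W5
Minimum job degree is 0, achieved by: J3, J4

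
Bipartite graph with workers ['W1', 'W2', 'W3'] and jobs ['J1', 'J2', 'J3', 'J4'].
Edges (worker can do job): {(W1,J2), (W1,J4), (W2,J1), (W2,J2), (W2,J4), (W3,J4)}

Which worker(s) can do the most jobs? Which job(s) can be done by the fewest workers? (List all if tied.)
Most versatile: W2 (3 jobs); Least covered: J3 (0 workers)

Worker degrees (jobs they can do): W1:2, W2:3, W3:1
Job degrees (workers who can do it): J1:1, J2:2, J3:0, J4:3

Maximum worker degree is 3, achieved by: W2
Minimum job degree is 0, achieved by: J3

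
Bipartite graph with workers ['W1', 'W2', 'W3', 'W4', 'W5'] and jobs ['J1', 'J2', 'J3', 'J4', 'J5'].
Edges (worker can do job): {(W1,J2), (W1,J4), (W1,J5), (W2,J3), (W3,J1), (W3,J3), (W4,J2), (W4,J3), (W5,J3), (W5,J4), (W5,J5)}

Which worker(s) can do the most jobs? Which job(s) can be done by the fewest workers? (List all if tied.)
Most versatile: W1, W5 (3 jobs); Least covered: J1 (1 workers)

Worker degrees (jobs they can do): W1:3, W2:1, W3:2, W4:2, W5:3
Job degrees (workers who can do it): J1:1, J2:2, J3:4, J4:2, J5:2

Maximum worker degree is 3, achieved by: W1, W5
Minimum job degree is 1, achieved by: J1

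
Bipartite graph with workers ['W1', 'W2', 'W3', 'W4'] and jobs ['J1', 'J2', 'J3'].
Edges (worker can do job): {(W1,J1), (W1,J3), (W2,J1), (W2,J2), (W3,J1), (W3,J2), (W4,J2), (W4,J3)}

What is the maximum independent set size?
Maximum independent set = 4

By König's theorem:
- Min vertex cover = Max matching = 3
- Max independent set = Total vertices - Min vertex cover
- Max independent set = 7 - 3 = 4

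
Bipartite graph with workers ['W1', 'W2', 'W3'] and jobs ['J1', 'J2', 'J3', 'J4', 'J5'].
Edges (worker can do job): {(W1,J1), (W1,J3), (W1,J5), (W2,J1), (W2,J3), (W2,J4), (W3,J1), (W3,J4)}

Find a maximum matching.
Matching: {(W1,J3), (W2,J1), (W3,J4)}

Maximum matching (size 3):
  W1 → J3
  W2 → J1
  W3 → J4

Each worker is assigned to at most one job, and each job to at most one worker.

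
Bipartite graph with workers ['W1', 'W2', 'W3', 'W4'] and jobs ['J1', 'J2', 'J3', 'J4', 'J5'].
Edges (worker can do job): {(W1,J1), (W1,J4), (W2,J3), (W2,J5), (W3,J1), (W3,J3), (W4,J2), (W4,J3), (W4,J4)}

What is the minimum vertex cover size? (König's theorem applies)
Minimum vertex cover size = 4

By König's theorem: in bipartite graphs,
min vertex cover = max matching = 4

Maximum matching has size 4, so minimum vertex cover also has size 4.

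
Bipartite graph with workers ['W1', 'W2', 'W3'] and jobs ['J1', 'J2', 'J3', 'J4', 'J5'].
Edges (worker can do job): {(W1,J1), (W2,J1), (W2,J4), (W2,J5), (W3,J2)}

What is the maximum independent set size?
Maximum independent set = 5

By König's theorem:
- Min vertex cover = Max matching = 3
- Max independent set = Total vertices - Min vertex cover
- Max independent set = 8 - 3 = 5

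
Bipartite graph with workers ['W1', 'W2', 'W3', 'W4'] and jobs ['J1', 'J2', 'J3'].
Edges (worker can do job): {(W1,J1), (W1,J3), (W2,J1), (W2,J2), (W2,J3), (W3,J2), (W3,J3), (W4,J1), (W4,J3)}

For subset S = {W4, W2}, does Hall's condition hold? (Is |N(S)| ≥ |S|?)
Yes: |N(S)| = 3, |S| = 2

Subset S = {W4, W2}
Neighbors N(S) = {J1, J2, J3}

|N(S)| = 3, |S| = 2
Hall's condition: |N(S)| ≥ |S| is satisfied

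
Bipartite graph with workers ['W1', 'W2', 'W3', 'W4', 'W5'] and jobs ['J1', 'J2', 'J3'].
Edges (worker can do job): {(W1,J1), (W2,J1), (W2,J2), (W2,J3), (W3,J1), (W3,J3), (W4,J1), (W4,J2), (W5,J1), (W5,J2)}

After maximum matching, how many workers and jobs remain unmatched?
Unmatched: 2 workers, 0 jobs

Maximum matching size: 3
Workers: 5 total, 3 matched, 2 unmatched
Jobs: 3 total, 3 matched, 0 unmatched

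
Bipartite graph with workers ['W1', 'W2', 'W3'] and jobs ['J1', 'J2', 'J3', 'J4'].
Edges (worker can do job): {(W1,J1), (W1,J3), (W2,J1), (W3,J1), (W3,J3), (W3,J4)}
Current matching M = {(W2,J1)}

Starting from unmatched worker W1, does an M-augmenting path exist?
Yes: W1 → J3

An M-augmenting path alternates non-matching / matching edges, starting and ending at unmatched vertices.
Path: W1 → J3
(J3 is unmatched in M, so the path is augmenting.)
Flipping edges along this path would increase |M| from 1 to 2.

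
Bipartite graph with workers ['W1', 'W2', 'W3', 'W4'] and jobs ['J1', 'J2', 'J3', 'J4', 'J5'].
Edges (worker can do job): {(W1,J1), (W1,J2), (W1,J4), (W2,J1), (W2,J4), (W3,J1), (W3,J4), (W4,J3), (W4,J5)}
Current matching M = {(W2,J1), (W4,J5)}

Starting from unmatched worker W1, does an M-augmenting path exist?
Yes: W1 → J4

An M-augmenting path alternates non-matching / matching edges, starting and ending at unmatched vertices.
Path: W1 → J4
(J4 is unmatched in M, so the path is augmenting.)
Flipping edges along this path would increase |M| from 2 to 3.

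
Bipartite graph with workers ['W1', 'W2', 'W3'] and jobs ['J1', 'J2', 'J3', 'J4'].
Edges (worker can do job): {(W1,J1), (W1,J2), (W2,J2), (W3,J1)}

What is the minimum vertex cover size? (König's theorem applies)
Minimum vertex cover size = 2

By König's theorem: in bipartite graphs,
min vertex cover = max matching = 2

Maximum matching has size 2, so minimum vertex cover also has size 2.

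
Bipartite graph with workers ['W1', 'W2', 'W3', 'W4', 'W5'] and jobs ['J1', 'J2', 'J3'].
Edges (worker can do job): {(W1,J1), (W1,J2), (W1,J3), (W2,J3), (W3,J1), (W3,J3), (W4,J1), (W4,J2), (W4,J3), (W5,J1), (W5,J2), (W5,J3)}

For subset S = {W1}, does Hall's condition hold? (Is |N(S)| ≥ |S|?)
Yes: |N(S)| = 3, |S| = 1

Subset S = {W1}
Neighbors N(S) = {J1, J2, J3}

|N(S)| = 3, |S| = 1
Hall's condition: |N(S)| ≥ |S| is satisfied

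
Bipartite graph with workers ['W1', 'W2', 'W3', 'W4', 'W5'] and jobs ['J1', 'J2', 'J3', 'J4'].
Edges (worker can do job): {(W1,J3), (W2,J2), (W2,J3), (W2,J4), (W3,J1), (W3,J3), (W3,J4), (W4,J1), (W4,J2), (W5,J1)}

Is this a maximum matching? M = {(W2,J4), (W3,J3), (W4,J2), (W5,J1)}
Yes, size 4 is maximum

Proposed matching has size 4.
Maximum matching size for this graph: 4.

This is a maximum matching.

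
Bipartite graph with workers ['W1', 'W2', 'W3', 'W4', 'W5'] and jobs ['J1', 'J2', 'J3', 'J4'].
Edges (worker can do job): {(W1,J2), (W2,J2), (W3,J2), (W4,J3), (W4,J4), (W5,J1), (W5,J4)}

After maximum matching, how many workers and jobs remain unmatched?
Unmatched: 2 workers, 1 jobs

Maximum matching size: 3
Workers: 5 total, 3 matched, 2 unmatched
Jobs: 4 total, 3 matched, 1 unmatched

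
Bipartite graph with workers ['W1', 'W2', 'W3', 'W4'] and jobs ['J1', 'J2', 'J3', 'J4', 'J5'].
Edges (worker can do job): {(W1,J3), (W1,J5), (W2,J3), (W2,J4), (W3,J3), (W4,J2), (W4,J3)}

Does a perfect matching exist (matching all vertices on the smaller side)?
Yes, perfect matching exists (size 4)

Perfect matching: {(W1,J5), (W2,J4), (W3,J3), (W4,J2)}
All 4 vertices on the smaller side are matched.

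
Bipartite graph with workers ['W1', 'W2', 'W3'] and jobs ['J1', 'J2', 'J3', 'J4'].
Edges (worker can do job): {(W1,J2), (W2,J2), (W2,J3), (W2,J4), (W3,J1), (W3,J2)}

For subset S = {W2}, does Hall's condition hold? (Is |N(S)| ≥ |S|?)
Yes: |N(S)| = 3, |S| = 1

Subset S = {W2}
Neighbors N(S) = {J2, J3, J4}

|N(S)| = 3, |S| = 1
Hall's condition: |N(S)| ≥ |S| is satisfied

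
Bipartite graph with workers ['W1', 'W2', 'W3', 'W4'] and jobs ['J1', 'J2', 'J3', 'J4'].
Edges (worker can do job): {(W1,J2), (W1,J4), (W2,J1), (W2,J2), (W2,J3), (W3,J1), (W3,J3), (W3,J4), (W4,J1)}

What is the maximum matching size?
Maximum matching size = 4

Maximum matching: {(W1,J4), (W2,J2), (W3,J3), (W4,J1)}
Size: 4

This assigns 4 workers to 4 distinct jobs.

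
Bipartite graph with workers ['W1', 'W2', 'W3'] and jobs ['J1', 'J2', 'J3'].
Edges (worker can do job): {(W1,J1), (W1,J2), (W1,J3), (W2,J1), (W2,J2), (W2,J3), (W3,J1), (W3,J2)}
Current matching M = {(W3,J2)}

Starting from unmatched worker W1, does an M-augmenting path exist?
Yes: W1 → J2 → W3 → J1

An M-augmenting path alternates non-matching / matching edges, starting and ending at unmatched vertices.
Path: W1 → J2 → W3 → J1
(J1 is unmatched in M, so the path is augmenting.)
Flipping edges along this path would increase |M| from 1 to 2.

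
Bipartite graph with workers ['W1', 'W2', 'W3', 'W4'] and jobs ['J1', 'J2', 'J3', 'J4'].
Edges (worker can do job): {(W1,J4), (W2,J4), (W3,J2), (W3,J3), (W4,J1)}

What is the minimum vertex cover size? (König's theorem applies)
Minimum vertex cover size = 3

By König's theorem: in bipartite graphs,
min vertex cover = max matching = 3

Maximum matching has size 3, so minimum vertex cover also has size 3.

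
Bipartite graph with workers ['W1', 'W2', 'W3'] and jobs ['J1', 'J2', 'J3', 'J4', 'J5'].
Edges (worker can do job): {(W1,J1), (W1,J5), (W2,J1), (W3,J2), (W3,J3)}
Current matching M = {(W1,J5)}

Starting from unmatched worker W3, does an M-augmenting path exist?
Yes: W3 → J3

An M-augmenting path alternates non-matching / matching edges, starting and ending at unmatched vertices.
Path: W3 → J3
(J3 is unmatched in M, so the path is augmenting.)
Flipping edges along this path would increase |M| from 1 to 2.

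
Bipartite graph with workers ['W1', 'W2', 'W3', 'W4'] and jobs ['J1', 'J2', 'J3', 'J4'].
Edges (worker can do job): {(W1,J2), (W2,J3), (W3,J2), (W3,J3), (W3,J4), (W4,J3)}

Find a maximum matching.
Matching: {(W1,J2), (W3,J4), (W4,J3)}

Maximum matching (size 3):
  W1 → J2
  W3 → J4
  W4 → J3

Each worker is assigned to at most one job, and each job to at most one worker.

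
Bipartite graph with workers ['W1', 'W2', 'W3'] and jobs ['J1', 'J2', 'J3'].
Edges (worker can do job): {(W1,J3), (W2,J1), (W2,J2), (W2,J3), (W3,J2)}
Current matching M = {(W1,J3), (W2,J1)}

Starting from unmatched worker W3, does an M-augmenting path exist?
Yes: W3 → J2

An M-augmenting path alternates non-matching / matching edges, starting and ending at unmatched vertices.
Path: W3 → J2
(J2 is unmatched in M, so the path is augmenting.)
Flipping edges along this path would increase |M| from 2 to 3.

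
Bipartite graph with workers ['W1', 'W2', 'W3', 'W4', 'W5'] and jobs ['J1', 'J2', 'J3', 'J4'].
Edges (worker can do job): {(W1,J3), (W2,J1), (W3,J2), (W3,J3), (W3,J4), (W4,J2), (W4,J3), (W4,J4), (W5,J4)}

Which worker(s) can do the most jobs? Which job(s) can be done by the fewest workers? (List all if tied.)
Most versatile: W3, W4 (3 jobs); Least covered: J1 (1 workers)

Worker degrees (jobs they can do): W1:1, W2:1, W3:3, W4:3, W5:1
Job degrees (workers who can do it): J1:1, J2:2, J3:3, J4:3

Maximum worker degree is 3, achieved by: W3, W4
Minimum job degree is 1, achieved by: J1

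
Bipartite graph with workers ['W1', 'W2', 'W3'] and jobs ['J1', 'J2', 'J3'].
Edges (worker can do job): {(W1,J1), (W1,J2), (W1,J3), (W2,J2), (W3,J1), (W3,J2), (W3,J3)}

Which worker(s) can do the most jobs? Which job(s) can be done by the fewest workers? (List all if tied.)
Most versatile: W1, W3 (3 jobs); Least covered: J1, J3 (2 workers)

Worker degrees (jobs they can do): W1:3, W2:1, W3:3
Job degrees (workers who can do it): J1:2, J2:3, J3:2

Maximum worker degree is 3, achieved by: W1, W3
Minimum job degree is 2, achieved by: J1, J3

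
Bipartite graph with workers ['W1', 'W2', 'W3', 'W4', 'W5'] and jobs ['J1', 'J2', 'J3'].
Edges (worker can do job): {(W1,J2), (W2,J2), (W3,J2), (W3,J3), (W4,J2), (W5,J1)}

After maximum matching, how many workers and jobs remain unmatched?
Unmatched: 2 workers, 0 jobs

Maximum matching size: 3
Workers: 5 total, 3 matched, 2 unmatched
Jobs: 3 total, 3 matched, 0 unmatched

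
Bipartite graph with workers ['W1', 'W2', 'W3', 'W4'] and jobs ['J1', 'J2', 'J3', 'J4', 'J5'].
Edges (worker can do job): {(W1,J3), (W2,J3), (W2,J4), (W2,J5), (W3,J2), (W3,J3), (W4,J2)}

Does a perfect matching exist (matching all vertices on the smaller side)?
No, maximum matching has size 3 < 4

Maximum matching has size 3, need 4 for perfect matching.
Unmatched workers: ['W1']
Unmatched jobs: ['J1', 'J4']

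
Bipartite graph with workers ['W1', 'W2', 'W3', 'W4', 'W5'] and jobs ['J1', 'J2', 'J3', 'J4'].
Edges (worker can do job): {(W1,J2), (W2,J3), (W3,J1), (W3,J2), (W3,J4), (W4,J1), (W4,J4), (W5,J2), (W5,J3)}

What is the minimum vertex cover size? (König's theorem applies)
Minimum vertex cover size = 4

By König's theorem: in bipartite graphs,
min vertex cover = max matching = 4

Maximum matching has size 4, so minimum vertex cover also has size 4.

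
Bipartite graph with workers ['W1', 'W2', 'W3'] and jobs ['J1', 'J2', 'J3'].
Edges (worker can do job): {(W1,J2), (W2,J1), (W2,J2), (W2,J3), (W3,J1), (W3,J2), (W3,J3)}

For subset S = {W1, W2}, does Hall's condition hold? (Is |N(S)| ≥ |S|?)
Yes: |N(S)| = 3, |S| = 2

Subset S = {W1, W2}
Neighbors N(S) = {J1, J2, J3}

|N(S)| = 3, |S| = 2
Hall's condition: |N(S)| ≥ |S| is satisfied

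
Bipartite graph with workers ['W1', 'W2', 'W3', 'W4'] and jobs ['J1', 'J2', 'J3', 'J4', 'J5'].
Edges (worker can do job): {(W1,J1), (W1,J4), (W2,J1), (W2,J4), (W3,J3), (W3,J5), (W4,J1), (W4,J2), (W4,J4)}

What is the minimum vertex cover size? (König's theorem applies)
Minimum vertex cover size = 4

By König's theorem: in bipartite graphs,
min vertex cover = max matching = 4

Maximum matching has size 4, so minimum vertex cover also has size 4.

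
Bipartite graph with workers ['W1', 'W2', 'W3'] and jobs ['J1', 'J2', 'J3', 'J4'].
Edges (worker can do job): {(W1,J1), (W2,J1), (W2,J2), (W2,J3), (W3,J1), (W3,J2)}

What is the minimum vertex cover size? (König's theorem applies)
Minimum vertex cover size = 3

By König's theorem: in bipartite graphs,
min vertex cover = max matching = 3

Maximum matching has size 3, so minimum vertex cover also has size 3.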